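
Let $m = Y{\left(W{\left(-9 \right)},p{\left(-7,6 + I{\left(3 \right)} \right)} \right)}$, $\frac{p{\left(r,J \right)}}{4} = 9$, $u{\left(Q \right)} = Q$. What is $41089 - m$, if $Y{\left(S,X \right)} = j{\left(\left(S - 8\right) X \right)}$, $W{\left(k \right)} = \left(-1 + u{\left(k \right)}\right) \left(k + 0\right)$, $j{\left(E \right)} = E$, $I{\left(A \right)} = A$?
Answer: $38137$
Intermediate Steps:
$p{\left(r,J \right)} = 36$ ($p{\left(r,J \right)} = 4 \cdot 9 = 36$)
$W{\left(k \right)} = k \left(-1 + k\right)$ ($W{\left(k \right)} = \left(-1 + k\right) \left(k + 0\right) = \left(-1 + k\right) k = k \left(-1 + k\right)$)
$Y{\left(S,X \right)} = X \left(-8 + S\right)$ ($Y{\left(S,X \right)} = \left(S - 8\right) X = \left(-8 + S\right) X = X \left(-8 + S\right)$)
$m = 2952$ ($m = 36 \left(-8 - 9 \left(-1 - 9\right)\right) = 36 \left(-8 - -90\right) = 36 \left(-8 + 90\right) = 36 \cdot 82 = 2952$)
$41089 - m = 41089 - 2952 = 38137$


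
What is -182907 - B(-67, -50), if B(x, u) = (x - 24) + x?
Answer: -182749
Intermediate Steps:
B(x, u) = -24 + 2*x (B(x, u) = (-24 + x) + x = -24 + 2*x)
-182907 - B(-67, -50) = -182907 - (-24 + 2*(-67)) = -182907 - (-24 - 134) = -182907 - 1*(-158) = -182907 + 158 = -182749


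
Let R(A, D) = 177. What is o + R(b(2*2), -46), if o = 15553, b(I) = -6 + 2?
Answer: 15730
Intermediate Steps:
b(I) = -4
o + R(b(2*2), -46) = 15553 + 177 = 15730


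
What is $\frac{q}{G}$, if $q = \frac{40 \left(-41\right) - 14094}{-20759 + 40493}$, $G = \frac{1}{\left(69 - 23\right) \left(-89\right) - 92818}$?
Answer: $\frac{254135568}{3289} \approx 77268.0$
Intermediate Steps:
$G = - \frac{1}{96912}$ ($G = \frac{1}{46 \left(-89\right) - 92818} = \frac{1}{-4094 - 92818} = \frac{1}{-96912} = - \frac{1}{96912} \approx -1.0319 \cdot 10^{-5}$)
$q = - \frac{7867}{9867}$ ($q = \frac{-1640 - 14094}{19734} = \left(-15734\right) \frac{1}{19734} = - \frac{7867}{9867} \approx -0.7973$)
$\frac{q}{G} = - \frac{7867}{9867 \left(- \frac{1}{96912}\right)} = \left(- \frac{7867}{9867}\right) \left(-96912\right) = \frac{254135568}{3289}$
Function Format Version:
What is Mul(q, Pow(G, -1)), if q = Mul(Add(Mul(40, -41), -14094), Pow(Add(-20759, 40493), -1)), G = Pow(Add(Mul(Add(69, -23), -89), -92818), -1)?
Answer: Rational(254135568, 3289) ≈ 77268.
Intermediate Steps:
G = Rational(-1, 96912) (G = Pow(Add(Mul(46, -89), -92818), -1) = Pow(Add(-4094, -92818), -1) = Pow(-96912, -1) = Rational(-1, 96912) ≈ -1.0319e-5)
q = Rational(-7867, 9867) (q = Mul(Add(-1640, -14094), Pow(19734, -1)) = Mul(-15734, Rational(1, 19734)) = Rational(-7867, 9867) ≈ -0.79730)
Mul(q, Pow(G, -1)) = Mul(Rational(-7867, 9867), Pow(Rational(-1, 96912), -1)) = Mul(Rational(-7867, 9867), -96912) = Rational(254135568, 3289)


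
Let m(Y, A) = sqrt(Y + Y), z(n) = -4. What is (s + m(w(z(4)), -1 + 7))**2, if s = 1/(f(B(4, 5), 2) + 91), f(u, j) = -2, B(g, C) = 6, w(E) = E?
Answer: -63367/7921 + 4*I*sqrt(2)/89 ≈ -7.9999 + 0.06356*I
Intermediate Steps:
m(Y, A) = sqrt(2)*sqrt(Y) (m(Y, A) = sqrt(2*Y) = sqrt(2)*sqrt(Y))
s = 1/89 (s = 1/(-2 + 91) = 1/89 ≈ 0.011236)
(s + m(w(z(4)), -1 + 7))**2 = (1/89 + sqrt(2)*sqrt(-4))**2 = (1/89 + sqrt(2)*(2*I))**2 = (1/89 + 2*I*sqrt(2))**2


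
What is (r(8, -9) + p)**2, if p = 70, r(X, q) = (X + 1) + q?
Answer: 4900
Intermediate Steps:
r(X, q) = 1 + X + q (r(X, q) = (1 + X) + q = 1 + X + q)
(r(8, -9) + p)**2 = ((1 + 8 - 9) + 70)**2 = (0 + 70)**2 = 70**2 = 4900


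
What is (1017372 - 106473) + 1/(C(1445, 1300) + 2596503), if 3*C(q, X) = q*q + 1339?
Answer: 8998655536830/9878873 ≈ 9.1090e+5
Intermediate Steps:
C(q, X) = 1339/3 + q²/3 (C(q, X) = (q*q + 1339)/3 = (q² + 1339)/3 = (1339 + q²)/3 = 1339/3 + q²/3)
(1017372 - 106473) + 1/(C(1445, 1300) + 2596503) = (1017372 - 106473) + 1/((1339/3 + (⅓)*1445²) + 2596503) = 910899 + 1/((1339/3 + (⅓)*2088025) + 2596503) = 910899 + 1/((1339/3 + 2088025/3) + 2596503) = 910899 + 1/(2089364/3 + 2596503) = 910899 + 1/(9878873/3) = 910899 + 3/9878873 = 8998655536830/9878873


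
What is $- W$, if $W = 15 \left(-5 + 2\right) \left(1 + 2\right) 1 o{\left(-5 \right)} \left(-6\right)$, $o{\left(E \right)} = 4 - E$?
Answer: $-7290$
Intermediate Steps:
$W = 7290$ ($W = 15 \left(-5 + 2\right) \left(1 + 2\right) 1 \left(4 - -5\right) \left(-6\right) = 15 \left(-3\right) 3 \cdot 1 \left(4 + 5\right) \left(-6\right) = 15 \left(-9\right) 1 \cdot 9 \left(-6\right) = 15 \left(-9\right) 9 \left(-6\right) = 15 \left(\left(-81\right) \left(-6\right)\right) = 15 \cdot 486 = 7290$)
$- W = \left(-1\right) 7290 = -7290$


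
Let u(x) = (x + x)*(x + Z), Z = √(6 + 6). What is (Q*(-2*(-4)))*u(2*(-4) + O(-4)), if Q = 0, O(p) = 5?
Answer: 0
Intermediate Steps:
Z = 2*√3 (Z = √12 = 2*√3 ≈ 3.4641)
u(x) = 2*x*(x + 2*√3) (u(x) = (x + x)*(x + 2*√3) = (2*x)*(x + 2*√3) = 2*x*(x + 2*√3))
(Q*(-2*(-4)))*u(2*(-4) + O(-4)) = (0*(-2*(-4)))*(2*(2*(-4) + 5)*((2*(-4) + 5) + 2*√3)) = (0*8)*(2*(-8 + 5)*((-8 + 5) + 2*√3)) = 0*(2*(-3)*(-3 + 2*√3)) = 0*(18 - 12*√3) = 0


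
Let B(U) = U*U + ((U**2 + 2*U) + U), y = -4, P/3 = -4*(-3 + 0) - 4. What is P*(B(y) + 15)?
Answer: 840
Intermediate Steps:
P = 24 (P = 3*(-4*(-3 + 0) - 4) = 3*(-4*(-3) - 4) = 3*(12 - 4) = 3*8 = 24)
B(U) = 2*U**2 + 3*U (B(U) = U**2 + (U**2 + 3*U) = 2*U**2 + 3*U)
P*(B(y) + 15) = 24*(-4*(3 + 2*(-4)) + 15) = 24*(-4*(3 - 8) + 15) = 24*(-4*(-5) + 15) = 24*(20 + 15) = 24*35 = 840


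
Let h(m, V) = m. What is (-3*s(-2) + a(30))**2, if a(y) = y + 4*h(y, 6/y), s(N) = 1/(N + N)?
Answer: 363609/16 ≈ 22726.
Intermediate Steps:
s(N) = 1/(2*N)
a(y) = 5*y (a(y) = y + 4*y = 5*y)
(-3*s(-2) + a(30))**2 = (-3/(2*(-2)) + 5*30)**2 = (-3*(-1)/(2*2) + 150)**2 = (-3*(-1/4) + 150)**2 = (3/4 + 150)**2 = (603/4)**2 = 363609/16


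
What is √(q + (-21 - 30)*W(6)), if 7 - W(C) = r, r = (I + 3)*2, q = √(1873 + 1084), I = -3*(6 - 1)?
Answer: √(-1581 + √2957) ≈ 39.072*I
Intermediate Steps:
I = -15 (I = -3*5 = -15)
q = √2957 ≈ 54.378
r = -24 (r = (-15 + 3)*2 = -12*2 = -24)
W(C) = 31 (W(C) = 7 - 1*(-24) = 7 + 24 = 31)
√(q + (-21 - 30)*W(6)) = √(√2957 + (-21 - 30)*31) = √(√2957 - 51*31) = √(√2957 - 1581) = √(-1581 + √2957)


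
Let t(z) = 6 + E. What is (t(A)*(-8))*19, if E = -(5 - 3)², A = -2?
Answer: -304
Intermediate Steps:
E = -4 (E = -1*2² = -1*4 = -4)
t(z) = 2 (t(z) = 6 - 4 = 2)
(t(A)*(-8))*19 = (2*(-8))*19 = -16*19 = -304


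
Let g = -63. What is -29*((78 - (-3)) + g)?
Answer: -522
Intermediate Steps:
-29*((78 - (-3)) + g) = -29*((78 - (-3)) - 63) = -29*((78 - 1*(-3)) - 63) = -29*((78 + 3) - 63) = -29*(81 - 63) = -29*18 = -522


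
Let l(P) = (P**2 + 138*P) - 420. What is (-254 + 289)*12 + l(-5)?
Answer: -665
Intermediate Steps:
l(P) = -420 + P**2 + 138*P
(-254 + 289)*12 + l(-5) = (-254 + 289)*12 + (-420 + (-5)**2 + 138*(-5)) = 35*12 + (-420 + 25 - 690) = 420 - 1085 = -665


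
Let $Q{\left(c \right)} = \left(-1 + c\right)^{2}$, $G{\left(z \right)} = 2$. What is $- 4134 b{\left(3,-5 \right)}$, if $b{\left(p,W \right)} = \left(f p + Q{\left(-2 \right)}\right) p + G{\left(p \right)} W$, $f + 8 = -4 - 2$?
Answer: $450606$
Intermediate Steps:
$f = -14$ ($f = -8 - 6 = -14$)
$b{\left(p,W \right)} = 2 W + p \left(9 - 14 p\right)$ ($b{\left(p,W \right)} = \left(- 14 p + \left(-1 - 2\right)^{2}\right) p + 2 W = \left(- 14 p + \left(-3\right)^{2}\right) p + 2 W = \left(- 14 p + 9\right) p + 2 W = \left(9 - 14 p\right) p + 2 W = p \left(9 - 14 p\right) + 2 W = 2 W + p \left(9 - 14 p\right)$)
$- 4134 b{\left(3,-5 \right)} = - 4134 \left(- 14 \cdot 3^{2} + 2 \left(-5\right) + 9 \cdot 3\right) = - 4134 \left(\left(-14\right) 9 - 10 + 27\right) = - 4134 \left(-126 - 10 + 27\right) = \left(-4134\right) \left(-109\right) = 450606$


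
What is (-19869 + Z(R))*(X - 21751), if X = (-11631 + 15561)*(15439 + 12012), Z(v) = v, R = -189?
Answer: -2163469499382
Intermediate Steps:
X = 107882430 (X = 3930*27451 = 107882430)
(-19869 + Z(R))*(X - 21751) = (-19869 - 189)*(107882430 - 21751) = -20058*107860679 = -2163469499382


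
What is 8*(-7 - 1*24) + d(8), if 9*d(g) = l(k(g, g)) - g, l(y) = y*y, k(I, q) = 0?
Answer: -2240/9 ≈ -248.89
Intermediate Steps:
l(y) = y**2
d(g) = -g/9 (d(g) = (0**2 - g)/9 = (0 - g)/9 = (-g)/9 = -g/9)
8*(-7 - 1*24) + d(8) = 8*(-7 - 1*24) - 1/9*8 = 8*(-7 - 24) - 8/9 = 8*(-31) - 8/9 = -248 - 8/9 = -2240/9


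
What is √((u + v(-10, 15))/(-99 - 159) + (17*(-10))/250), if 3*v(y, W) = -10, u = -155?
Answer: I*√110338/1290 ≈ 0.2575*I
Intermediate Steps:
v(y, W) = -10/3 (v(y, W) = (⅓)*(-10) = -10/3)
√((u + v(-10, 15))/(-99 - 159) + (17*(-10))/250) = √((-155 - 10/3)/(-99 - 159) + (17*(-10))/250) = √(-475/3/(-258) - 170*1/250) = √(-475/3*(-1/258) - 17/25) = √(475/774 - 17/25) = √(-1283/19350) = I*√110338/1290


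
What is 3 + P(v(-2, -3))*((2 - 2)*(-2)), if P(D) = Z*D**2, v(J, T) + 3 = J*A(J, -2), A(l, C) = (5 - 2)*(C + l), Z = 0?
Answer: 3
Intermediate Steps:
A(l, C) = 3*C + 3*l (A(l, C) = 3*(C + l) = 3*C + 3*l)
v(J, T) = -3 + J*(-6 + 3*J) (v(J, T) = -3 + J*(3*(-2) + 3*J) = -3 + J*(-6 + 3*J))
P(D) = 0 (P(D) = 0*D**2 = 0)
3 + P(v(-2, -3))*((2 - 2)*(-2)) = 3 + 0*((2 - 2)*(-2)) = 3 + 0*(0*(-2)) = 3 + 0*0 = 3 + 0 = 3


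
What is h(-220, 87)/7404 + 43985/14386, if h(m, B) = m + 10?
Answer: 13443495/4438081 ≈ 3.0291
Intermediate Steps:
h(m, B) = 10 + m
h(-220, 87)/7404 + 43985/14386 = (10 - 220)/7404 + 43985/14386 = -210*1/7404 + 43985*(1/14386) = -35/1234 + 43985/14386 = 13443495/4438081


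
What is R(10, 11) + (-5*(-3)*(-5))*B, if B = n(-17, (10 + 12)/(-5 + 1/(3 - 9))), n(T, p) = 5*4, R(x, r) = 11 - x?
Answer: -1499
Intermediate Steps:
n(T, p) = 20
B = 20
R(10, 11) + (-5*(-3)*(-5))*B = (11 - 1*10) + (-5*(-3)*(-5))*20 = (11 - 10) + (15*(-5))*20 = 1 - 75*20 = 1 - 1500 = -1499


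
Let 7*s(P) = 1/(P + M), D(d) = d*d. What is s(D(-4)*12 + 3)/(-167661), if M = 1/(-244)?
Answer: -244/55839999033 ≈ -4.3696e-9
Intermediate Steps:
M = -1/244 ≈ -0.0040984
D(d) = d²
s(P) = 1/(7*(-1/244 + P)) (s(P) = 1/(7*(P - 1/244)) = 1/(7*(-1/244 + P)))
s(D(-4)*12 + 3)/(-167661) = (244/(7*(-1 + 244*((-4)²*12 + 3))))/(-167661) = (244/(7*(-1 + 244*(16*12 + 3))))*(-1/167661) = (244/(7*(-1 + 244*(192 + 3))))*(-1/167661) = (244/(7*(-1 + 244*195)))*(-1/167661) = (244/(7*(-1 + 47580)))*(-1/167661) = ((244/7)/47579)*(-1/167661) = ((244/7)*(1/47579))*(-1/167661) = (244/333053)*(-1/167661) = -244/55839999033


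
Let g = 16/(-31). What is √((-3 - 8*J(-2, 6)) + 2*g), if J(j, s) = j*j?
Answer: I*√34627/31 ≈ 6.0027*I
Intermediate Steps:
J(j, s) = j²
g = -16/31 (g = 16*(-1/31) = -16/31 ≈ -0.51613)
√((-3 - 8*J(-2, 6)) + 2*g) = √((-3 - 8*(-2)²) + 2*(-16/31)) = √((-3 - 8*4) - 32/31) = √((-3 - 32) - 32/31) = √(-35 - 32/31) = √(-1117/31) = I*√34627/31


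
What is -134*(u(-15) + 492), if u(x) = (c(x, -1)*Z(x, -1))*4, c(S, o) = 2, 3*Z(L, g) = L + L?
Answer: -55208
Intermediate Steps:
Z(L, g) = 2*L/3 (Z(L, g) = (L + L)/3 = (2*L)/3 = 2*L/3)
u(x) = 16*x/3 (u(x) = (2*(2*x/3))*4 = (4*x/3)*4 = 16*x/3)
-134*(u(-15) + 492) = -134*((16/3)*(-15) + 492) = -134*(-80 + 492) = -134*412 = -55208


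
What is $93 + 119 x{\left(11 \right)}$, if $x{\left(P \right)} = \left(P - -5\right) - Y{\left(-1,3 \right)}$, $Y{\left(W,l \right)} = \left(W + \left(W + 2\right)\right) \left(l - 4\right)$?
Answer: $1997$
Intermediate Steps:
$Y{\left(W,l \right)} = \left(-4 + l\right) \left(2 + 2 W\right)$ ($Y{\left(W,l \right)} = \left(W + \left(2 + W\right)\right) \left(-4 + l\right) = \left(2 + 2 W\right) \left(-4 + l\right) = \left(-4 + l\right) \left(2 + 2 W\right)$)
$x{\left(P \right)} = 5 + P$ ($x{\left(P \right)} = \left(P - -5\right) - \left(-8 - -8 + 2 \cdot 3 + 2 \left(-1\right) 3\right) = \left(P + 5\right) - \left(-8 + 8 + 6 - 6\right) = \left(5 + P\right) - 0 = \left(5 + P\right) + 0 = 5 + P$)
$93 + 119 x{\left(11 \right)} = 93 + 119 \left(5 + 11\right) = 93 + 119 \cdot 16 = 93 + 1904 = 1997$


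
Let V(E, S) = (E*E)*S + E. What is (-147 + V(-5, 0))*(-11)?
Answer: 1672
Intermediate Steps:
V(E, S) = E + S*E² (V(E, S) = E²*S + E = S*E² + E = E + S*E²)
(-147 + V(-5, 0))*(-11) = (-147 - 5*(1 - 5*0))*(-11) = (-147 - 5*(1 + 0))*(-11) = (-147 - 5*1)*(-11) = (-147 - 5)*(-11) = -152*(-11) = 1672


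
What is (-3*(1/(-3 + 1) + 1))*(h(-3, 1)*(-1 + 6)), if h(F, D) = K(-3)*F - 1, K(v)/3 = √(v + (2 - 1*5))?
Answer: 15/2 + 135*I*√6/2 ≈ 7.5 + 165.34*I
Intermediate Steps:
K(v) = 3*√(-3 + v) (K(v) = 3*√(v + (2 - 1*5)) = 3*√(v + (2 - 5)) = 3*√(v - 3) = 3*√(-3 + v))
h(F, D) = -1 + 3*I*F*√6 (h(F, D) = (3*√(-3 - 3))*F - 1 = (3*√(-6))*F - 1 = (3*(I*√6))*F - 1 = (3*I*√6)*F - 1 = 3*I*F*√6 - 1 = -1 + 3*I*F*√6)
(-3*(1/(-3 + 1) + 1))*(h(-3, 1)*(-1 + 6)) = (-3*(1/(-3 + 1) + 1))*((-1 + 3*I*(-3)*√6)*(-1 + 6)) = (-3*(1/(-2) + 1))*((-1 - 9*I*√6)*5) = (-3*(-½ + 1))*(-5 - 45*I*√6) = (-3*½)*(-5 - 45*I*√6) = -3*(-5 - 45*I*√6)/2 = 15/2 + 135*I*√6/2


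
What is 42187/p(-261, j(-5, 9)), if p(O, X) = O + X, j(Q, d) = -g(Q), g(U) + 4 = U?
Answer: -42187/252 ≈ -167.41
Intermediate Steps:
g(U) = -4 + U
j(Q, d) = 4 - Q (j(Q, d) = -(-4 + Q) = 4 - Q)
42187/p(-261, j(-5, 9)) = 42187/(-261 + (4 - 1*(-5))) = 42187/(-261 + (4 + 5)) = 42187/(-261 + 9) = 42187/(-252) = 42187*(-1/252) = -42187/252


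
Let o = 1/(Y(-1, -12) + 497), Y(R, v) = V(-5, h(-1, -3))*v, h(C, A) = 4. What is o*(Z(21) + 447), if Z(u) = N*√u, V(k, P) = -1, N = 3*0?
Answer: 447/509 ≈ 0.87819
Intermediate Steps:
N = 0
Z(u) = 0 (Z(u) = 0*√u = 0)
Y(R, v) = -v
o = 1/509 (o = 1/(-1*(-12) + 497) = 1/(12 + 497) = 1/509 ≈ 0.0019646)
o*(Z(21) + 447) = (0 + 447)/509 = (1/509)*447 = 447/509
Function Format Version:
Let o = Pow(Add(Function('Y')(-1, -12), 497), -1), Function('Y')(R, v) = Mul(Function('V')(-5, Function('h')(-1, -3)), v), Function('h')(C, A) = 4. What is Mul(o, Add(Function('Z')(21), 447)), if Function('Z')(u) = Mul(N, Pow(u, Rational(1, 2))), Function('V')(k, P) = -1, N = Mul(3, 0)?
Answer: Rational(447, 509) ≈ 0.87819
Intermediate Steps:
N = 0
Function('Z')(u) = 0 (Function('Z')(u) = Mul(0, Pow(u, Rational(1, 2))) = 0)
Function('Y')(R, v) = Mul(-1, v)
o = Rational(1, 509) (o = Pow(Add(Mul(-1, -12), 497), -1) = Pow(Add(12, 497), -1) = Pow(509, -1) = Rational(1, 509) ≈ 0.0019646)
Mul(o, Add(Function('Z')(21), 447)) = Mul(Rational(1, 509), Add(0, 447)) = Mul(Rational(1, 509), 447) = Rational(447, 509)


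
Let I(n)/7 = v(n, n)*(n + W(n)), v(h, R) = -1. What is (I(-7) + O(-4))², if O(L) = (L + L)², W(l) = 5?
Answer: 6084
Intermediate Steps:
O(L) = 4*L² (O(L) = (2*L)² = 4*L²)
I(n) = -35 - 7*n (I(n) = 7*(-(n + 5)) = 7*(-(5 + n)) = 7*(-5 - n) = -35 - 7*n)
(I(-7) + O(-4))² = ((-35 - 7*(-7)) + 4*(-4)²)² = ((-35 + 49) + 4*16)² = (14 + 64)² = 78² = 6084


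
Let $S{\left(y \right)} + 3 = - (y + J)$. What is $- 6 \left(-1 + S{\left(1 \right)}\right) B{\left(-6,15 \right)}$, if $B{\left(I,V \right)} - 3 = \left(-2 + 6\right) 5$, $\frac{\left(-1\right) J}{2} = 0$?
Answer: $690$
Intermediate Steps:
$J = 0$ ($J = \left(-2\right) 0 = 0$)
$S{\left(y \right)} = -3 - y$ ($S{\left(y \right)} = -3 - \left(y + 0\right) = -3 - y$)
$B{\left(I,V \right)} = 23$ ($B{\left(I,V \right)} = 3 + \left(-2 + 6\right) 5 = 3 + 4 \cdot 5 = 3 + 20 = 23$)
$- 6 \left(-1 + S{\left(1 \right)}\right) B{\left(-6,15 \right)} = - 6 \left(-1 - 4\right) 23 = \left(-6\right) \left(-5\right) 23 = 30 \cdot 23 = 690$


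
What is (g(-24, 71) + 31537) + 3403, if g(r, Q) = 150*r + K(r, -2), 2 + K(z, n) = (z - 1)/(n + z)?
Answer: 814813/26 ≈ 31339.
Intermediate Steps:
K(z, n) = -2 + (-1 + z)/(n + z) (K(z, n) = -2 + (z - 1)/(n + z) = -2 + (-1 + z)/(n + z))
g(r, Q) = 150*r + (3 - r)/(-2 + r) (g(r, Q) = 150*r + (-1 - r - 2*(-2))/(-2 + r) = 150*r + (-1 - r + 4)/(-2 + r) = 150*r + (3 - r)/(-2 + r))
(g(-24, 71) + 31537) + 3403 = ((3 - 1*(-24) + 150*(-24)*(-2 - 24))/(-2 - 24) + 31537) + 3403 = ((3 + 24 + 150*(-24)*(-26))/(-26) + 31537) + 3403 = (-(3 + 24 + 93600)/26 + 31537) + 3403 = (-1/26*93627 + 31537) + 3403 = (-93627/26 + 31537) + 3403 = 726335/26 + 3403 = 814813/26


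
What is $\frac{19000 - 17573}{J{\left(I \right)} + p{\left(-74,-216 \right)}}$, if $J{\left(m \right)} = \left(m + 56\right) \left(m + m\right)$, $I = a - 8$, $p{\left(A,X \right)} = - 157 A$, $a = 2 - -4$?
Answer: $\frac{1427}{11402} \approx 0.12515$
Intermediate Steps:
$a = 6$ ($a = 2 + 4 = 6$)
$I = -2$ ($I = 6 - 8 = -2$)
$J{\left(m \right)} = 2 m \left(56 + m\right)$ ($J{\left(m \right)} = \left(56 + m\right) 2 m = 2 m \left(56 + m\right)$)
$\frac{19000 - 17573}{J{\left(I \right)} + p{\left(-74,-216 \right)}} = \frac{19000 - 17573}{2 \left(-2\right) \left(56 - 2\right) - -11618} = \frac{1427}{2 \left(-2\right) 54 + 11618} = \frac{1427}{-216 + 11618} = \frac{1427}{11402}$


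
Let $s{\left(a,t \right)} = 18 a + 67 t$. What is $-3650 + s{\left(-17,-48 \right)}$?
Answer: $-7172$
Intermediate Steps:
$-3650 + s{\left(-17,-48 \right)} = -3650 + \left(18 \left(-17\right) + 67 \left(-48\right)\right) = -3650 - 3522 = -7172$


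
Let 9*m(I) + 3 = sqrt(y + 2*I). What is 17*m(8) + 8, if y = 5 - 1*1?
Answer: 7/3 + 34*sqrt(5)/9 ≈ 10.781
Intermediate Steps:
y = 4 (y = 5 - 1 = 4)
m(I) = -1/3 + sqrt(4 + 2*I)/9
17*m(8) + 8 = 17*(-1/3 + sqrt(4 + 2*8)/9) + 8 = 17*(-1/3 + sqrt(4 + 16)/9) + 8 = 17*(-1/3 + sqrt(20)/9) + 8 = 17*(-1/3 + (2*sqrt(5))/9) + 8 = 17*(-1/3 + 2*sqrt(5)/9) + 8 = (-17/3 + 34*sqrt(5)/9) + 8 = 7/3 + 34*sqrt(5)/9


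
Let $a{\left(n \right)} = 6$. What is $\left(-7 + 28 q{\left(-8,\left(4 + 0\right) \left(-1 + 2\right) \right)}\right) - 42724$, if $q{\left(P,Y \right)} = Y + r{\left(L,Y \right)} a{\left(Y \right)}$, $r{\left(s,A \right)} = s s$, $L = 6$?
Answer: $-36571$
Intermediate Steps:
$r{\left(s,A \right)} = s^{2}$
$q{\left(P,Y \right)} = 216 + Y$ ($q{\left(P,Y \right)} = Y + 6^{2} \cdot 6 = Y + 36 \cdot 6 = Y + 216 = 216 + Y$)
$\left(-7 + 28 q{\left(-8,\left(4 + 0\right) \left(-1 + 2\right) \right)}\right) - 42724 = \left(-7 + 28 \left(216 + \left(4 + 0\right) \left(-1 + 2\right)\right)\right) - 42724 = \left(-7 + 28 \left(216 + 4 \cdot 1\right)\right) - 42724 = \left(-7 + 28 \left(216 + 4\right)\right) - 42724 = \left(-7 + 28 \cdot 220\right) - 42724 = \left(-7 + 6160\right) - 42724 = 6153 - 42724 = -36571$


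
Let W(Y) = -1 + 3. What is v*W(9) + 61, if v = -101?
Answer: -141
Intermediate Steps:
W(Y) = 2
v*W(9) + 61 = -101*2 + 61 = -202 + 61 = -141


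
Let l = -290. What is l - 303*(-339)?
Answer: 102427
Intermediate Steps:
l - 303*(-339) = -290 - 303*(-339) = -290 + 102717 = 102427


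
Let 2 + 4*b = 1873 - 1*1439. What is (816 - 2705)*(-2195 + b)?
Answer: 3942343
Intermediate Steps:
b = 108 (b = -½ + (1873 - 1*1439)/4 = -½ + (1873 - 1439)/4 = -½ + (¼)*434 = -½ + 217/2 = 108)
(816 - 2705)*(-2195 + b) = (816 - 2705)*(-2195 + 108) = -1889*(-2087) = 3942343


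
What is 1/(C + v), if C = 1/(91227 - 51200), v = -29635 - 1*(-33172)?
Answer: 40027/141575500 ≈ 0.00028273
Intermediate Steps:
v = 3537 (v = -29635 + 33172 = 3537)
C = 1/40027 ≈ 2.4983e-5
1/(C + v) = 1/(1/40027 + 3537) = 1/(141575500/40027) = 40027/141575500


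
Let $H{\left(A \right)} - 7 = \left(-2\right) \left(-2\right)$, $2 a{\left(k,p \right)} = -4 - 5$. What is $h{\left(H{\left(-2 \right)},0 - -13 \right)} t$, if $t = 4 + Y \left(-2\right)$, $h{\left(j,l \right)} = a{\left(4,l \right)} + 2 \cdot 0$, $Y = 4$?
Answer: $18$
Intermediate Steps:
$a{\left(k,p \right)} = - \frac{9}{2}$ ($a{\left(k,p \right)} = \frac{-4 - 5}{2} = \frac{1}{2} \left(-9\right) = - \frac{9}{2}$)
$H{\left(A \right)} = 11$ ($H{\left(A \right)} = 7 - -4 = 7 + 4 = 11$)
$h{\left(j,l \right)} = - \frac{9}{2}$ ($h{\left(j,l \right)} = - \frac{9}{2} + 2 \cdot 0 = - \frac{9}{2} + 0 = - \frac{9}{2}$)
$t = -4$ ($t = 4 + 4 \left(-2\right) = 4 - 8 = -4$)
$h{\left(H{\left(-2 \right)},0 - -13 \right)} t = \left(- \frac{9}{2}\right) \left(-4\right) = 18$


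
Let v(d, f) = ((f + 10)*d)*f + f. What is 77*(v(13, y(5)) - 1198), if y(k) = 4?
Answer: -35882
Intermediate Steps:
v(d, f) = f + d*f*(10 + f) (v(d, f) = ((10 + f)*d)*f + f = (d*(10 + f))*f + f = d*f*(10 + f) + f = f + d*f*(10 + f))
77*(v(13, y(5)) - 1198) = 77*(4*(1 + 10*13 + 13*4) - 1198) = 77*(4*(1 + 130 + 52) - 1198) = 77*(4*183 - 1198) = 77*(732 - 1198) = 77*(-466) = -35882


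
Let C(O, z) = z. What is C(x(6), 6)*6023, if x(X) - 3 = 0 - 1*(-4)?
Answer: 36138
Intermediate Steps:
x(X) = 7 (x(X) = 3 + (0 - 1*(-4)) = 3 + (0 + 4) = 3 + 4 = 7)
C(x(6), 6)*6023 = 6*6023 = 36138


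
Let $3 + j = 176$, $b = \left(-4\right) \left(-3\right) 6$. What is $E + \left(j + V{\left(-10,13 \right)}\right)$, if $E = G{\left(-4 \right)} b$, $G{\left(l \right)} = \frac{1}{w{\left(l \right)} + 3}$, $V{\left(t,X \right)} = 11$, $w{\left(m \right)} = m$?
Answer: $112$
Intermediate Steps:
$b = 72$ ($b = 12 \cdot 6 = 72$)
$j = 173$ ($j = -3 + 176 = 173$)
$G{\left(l \right)} = \frac{1}{3 + l}$ ($G{\left(l \right)} = \frac{1}{l + 3} = \frac{1}{3 + l}$)
$E = -72$ ($E = \frac{1}{3 - 4} \cdot 72 = \frac{1}{-1} \cdot 72 = \left(-1\right) 72 = -72$)
$E + \left(j + V{\left(-10,13 \right)}\right) = -72 + \left(173 + 11\right) = -72 + 184 = 112$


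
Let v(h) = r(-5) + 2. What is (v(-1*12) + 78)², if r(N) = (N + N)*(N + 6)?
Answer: 4900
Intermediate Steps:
r(N) = 2*N*(6 + N) (r(N) = (2*N)*(6 + N) = 2*N*(6 + N))
v(h) = -8 (v(h) = 2*(-5)*(6 - 5) + 2 = 2*(-5)*1 + 2 = -10 + 2 = -8)
(v(-1*12) + 78)² = (-8 + 78)² = 70² = 4900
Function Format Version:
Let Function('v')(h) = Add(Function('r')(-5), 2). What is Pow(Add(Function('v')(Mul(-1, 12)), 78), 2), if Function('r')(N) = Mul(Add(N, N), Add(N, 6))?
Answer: 4900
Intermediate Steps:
Function('r')(N) = Mul(2, N, Add(6, N)) (Function('r')(N) = Mul(Mul(2, N), Add(6, N)) = Mul(2, N, Add(6, N)))
Function('v')(h) = -8 (Function('v')(h) = Add(Mul(2, -5, Add(6, -5)), 2) = Add(Mul(2, -5, 1), 2) = Add(-10, 2) = -8)
Pow(Add(Function('v')(Mul(-1, 12)), 78), 2) = Pow(Add(-8, 78), 2) = Pow(70, 2) = 4900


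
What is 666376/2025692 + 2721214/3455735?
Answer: 1953790074112/1750063685905 ≈ 1.1164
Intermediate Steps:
666376/2025692 + 2721214/3455735 = 666376*(1/2025692) + 2721214*(1/3455735) = 166594/506423 + 2721214/3455735 = 1953790074112/1750063685905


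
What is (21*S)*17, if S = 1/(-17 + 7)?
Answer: -357/10 ≈ -35.700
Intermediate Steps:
S = -⅒ (S = 1/(-10) = -⅒ ≈ -0.10000)
(21*S)*17 = (21*(-⅒))*17 = -21/10*17 = -357/10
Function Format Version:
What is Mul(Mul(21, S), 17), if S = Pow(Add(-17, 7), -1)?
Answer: Rational(-357, 10) ≈ -35.700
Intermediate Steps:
S = Rational(-1, 10) (S = Pow(-10, -1) = Rational(-1, 10) ≈ -0.10000)
Mul(Mul(21, S), 17) = Mul(Mul(21, Rational(-1, 10)), 17) = Mul(Rational(-21, 10), 17) = Rational(-357, 10)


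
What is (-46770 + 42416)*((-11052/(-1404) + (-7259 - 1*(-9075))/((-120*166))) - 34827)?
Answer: 817897543729/5395 ≈ 1.5160e+8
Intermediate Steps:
(-46770 + 42416)*((-11052/(-1404) + (-7259 - 1*(-9075))/((-120*166))) - 34827) = -4354*((-11052*(-1/1404) + (-7259 + 9075)/(-19920)) - 34827) = -4354*((307/39 + 1816*(-1/19920)) - 34827) = -4354*((307/39 - 227/2490) - 34827) = -4354*(83953/10790 - 34827) = -4354*(-375699377/10790) = 817897543729/5395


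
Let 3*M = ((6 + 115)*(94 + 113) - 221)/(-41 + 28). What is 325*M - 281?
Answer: -621493/3 ≈ -2.0716e+5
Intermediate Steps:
M = -24826/39 (M = (((6 + 115)*(94 + 113) - 221)/(-41 + 28))/3 = ((121*207 - 221)/(-13))/3 = ((25047 - 221)*(-1/13))/3 = (24826*(-1/13))/3 = (⅓)*(-24826/13) = -24826/39 ≈ -636.56)
325*M - 281 = 325*(-24826/39) - 281 = -620650/3 - 281 = -621493/3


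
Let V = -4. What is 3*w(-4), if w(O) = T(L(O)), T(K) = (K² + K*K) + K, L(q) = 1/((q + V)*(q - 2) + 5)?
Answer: 165/2809 ≈ 0.058740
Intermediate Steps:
L(q) = 1/(5 + (-4 + q)*(-2 + q)) (L(q) = 1/((q - 4)*(q - 2) + 5) = 1/((-4 + q)*(-2 + q) + 5) = 1/(5 + (-4 + q)*(-2 + q)))
T(K) = K + 2*K² (T(K) = (K² + K²) + K = 2*K² + K = K + 2*K²)
w(O) = (1 + 2/(13 + O² - 6*O))/(13 + O² - 6*O)
3*w(-4) = 3*((15 + (-4)² - 6*(-4))/(13 + (-4)² - 6*(-4))²) = 3*((15 + 16 + 24)/(13 + 16 + 24)²) = 3*(55/53²) = 3*((1/2809)*55) = 3*(55/2809) = 165/2809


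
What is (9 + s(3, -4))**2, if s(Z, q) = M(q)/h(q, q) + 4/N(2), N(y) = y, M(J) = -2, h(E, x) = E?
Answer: 529/4 ≈ 132.25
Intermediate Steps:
s(Z, q) = 2 - 2/q (s(Z, q) = -2/q + 4/2 = -2/q + 4*(1/2) = -2/q + 2 = 2 - 2/q)
(9 + s(3, -4))**2 = (9 + (2 - 2/(-4)))**2 = (9 + (2 - 2*(-1/4)))**2 = (9 + (2 + 1/2))**2 = (9 + 5/2)**2 = (23/2)**2 = 529/4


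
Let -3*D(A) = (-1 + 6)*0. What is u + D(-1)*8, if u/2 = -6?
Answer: -12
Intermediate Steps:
u = -12 (u = 2*(-6) = -12)
D(A) = 0 (D(A) = -(-1 + 6)*0/3 = -5*0/3 = -⅓*0 = 0)
u + D(-1)*8 = -12 + 0*8 = -12 + 0 = -12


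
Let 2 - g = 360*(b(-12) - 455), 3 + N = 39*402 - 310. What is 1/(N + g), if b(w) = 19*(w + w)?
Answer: 1/343327 ≈ 2.9127e-6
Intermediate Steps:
b(w) = 38*w (b(w) = 19*(2*w) = 38*w)
N = 15365 (N = -3 + (39*402 - 310) = -3 + (15678 - 310) = -3 + 15368 = 15365)
g = 327962 (g = 2 - 360*(38*(-12) - 455) = 2 - 360*(-456 - 455) = 2 - 360*(-911) = 2 - 1*(-327960) = 2 + 327960 = 327962)
1/(N + g) = 1/(15365 + 327962) = 1/343327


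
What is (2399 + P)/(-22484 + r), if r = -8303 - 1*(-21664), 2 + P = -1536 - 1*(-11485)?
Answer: -12346/9123 ≈ -1.3533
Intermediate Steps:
P = 9947 (P = -2 + (-1536 - 1*(-11485)) = -2 + (-1536 + 11485) = -2 + 9949 = 9947)
r = 13361 (r = -8303 + 21664 = 13361)
(2399 + P)/(-22484 + r) = (2399 + 9947)/(-22484 + 13361) = 12346/(-9123) = 12346*(-1/9123) = -12346/9123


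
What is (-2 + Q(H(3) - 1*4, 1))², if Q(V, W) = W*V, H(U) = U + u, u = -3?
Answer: 36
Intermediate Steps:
H(U) = -3 + U (H(U) = U - 3 = -3 + U)
Q(V, W) = V*W
(-2 + Q(H(3) - 1*4, 1))² = (-2 + ((-3 + 3) - 1*4)*1)² = (-2 + (0 - 4)*1)² = (-2 - 4*1)² = (-2 - 4)² = (-6)² = 36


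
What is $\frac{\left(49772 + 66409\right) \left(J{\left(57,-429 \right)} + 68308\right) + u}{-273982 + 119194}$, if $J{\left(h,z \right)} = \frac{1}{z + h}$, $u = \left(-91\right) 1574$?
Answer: $- \frac{984057577009}{19193712} \approx -51270.0$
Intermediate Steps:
$u = -143234$
$J{\left(h,z \right)} = \frac{1}{h + z}$
$\frac{\left(49772 + 66409\right) \left(J{\left(57,-429 \right)} + 68308\right) + u}{-273982 + 119194} = \frac{\left(49772 + 66409\right) \left(\frac{1}{57 - 429} + 68308\right) - 143234}{-273982 + 119194} = \frac{116181 \left(\frac{1}{-372} + 68308\right) - 143234}{-154788} = \left(116181 \left(- \frac{1}{372} + 68308\right) - 143234\right) \left(- \frac{1}{154788}\right) = \left(116181 \cdot \frac{25410575}{372} - 143234\right) \left(- \frac{1}{154788}\right) = \left(\frac{984075338025}{124} - 143234\right) \left(- \frac{1}{154788}\right) = \frac{984057577009}{124} \left(- \frac{1}{154788}\right) = - \frac{984057577009}{19193712}$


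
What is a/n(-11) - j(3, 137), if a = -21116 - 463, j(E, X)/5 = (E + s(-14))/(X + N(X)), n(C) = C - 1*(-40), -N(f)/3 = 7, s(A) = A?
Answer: -86261/116 ≈ -743.63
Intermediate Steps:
N(f) = -21 (N(f) = -3*7 = -21)
n(C) = 40 + C (n(C) = C + 40 = 40 + C)
j(E, X) = 5*(-14 + E)/(-21 + X) (j(E, X) = 5*((E - 14)/(X - 21)) = 5*((-14 + E)/(-21 + X)) = 5*(-14 + E)/(-21 + X))
a = -21579
a/n(-11) - j(3, 137) = -21579/(40 - 11) - 5*(-14 + 3)/(-21 + 137) = -21579/29 - 5*(-11)/116 = -21579*1/29 - 5*(-11)/116 = -21579/29 - 1*(-55/116) = -21579/29 + 55/116 = -86261/116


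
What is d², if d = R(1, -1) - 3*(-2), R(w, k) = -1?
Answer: 25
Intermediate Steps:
d = 5 (d = -1 - 3*(-2) = -1 + 6 = 5)
d² = 5² = 25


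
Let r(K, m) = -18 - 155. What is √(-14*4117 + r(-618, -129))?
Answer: I*√57811 ≈ 240.44*I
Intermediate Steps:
r(K, m) = -173
√(-14*4117 + r(-618, -129)) = √(-14*4117 - 173) = √(-57638 - 173) = √(-57811) = I*√57811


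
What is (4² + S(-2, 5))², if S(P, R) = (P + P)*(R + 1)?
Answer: 64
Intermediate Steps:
S(P, R) = 2*P*(1 + R) (S(P, R) = (2*P)*(1 + R) = 2*P*(1 + R))
(4² + S(-2, 5))² = (4² + 2*(-2)*(1 + 5))² = (16 + 2*(-2)*6)² = (16 - 24)² = (-8)² = 64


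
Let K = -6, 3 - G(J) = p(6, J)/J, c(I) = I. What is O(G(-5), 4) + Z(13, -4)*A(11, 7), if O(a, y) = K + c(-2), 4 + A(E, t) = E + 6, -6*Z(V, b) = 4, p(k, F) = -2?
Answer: -50/3 ≈ -16.667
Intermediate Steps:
Z(V, b) = -⅔ (Z(V, b) = -⅙*4 = -⅔)
G(J) = 3 + 2/J (G(J) = 3 - (-2)/J = 3 + 2/J)
A(E, t) = 2 + E (A(E, t) = -4 + (E + 6) = -4 + (6 + E) = 2 + E)
O(a, y) = -8 (O(a, y) = -6 - 2 = -8)
O(G(-5), 4) + Z(13, -4)*A(11, 7) = -8 - 2*(2 + 11)/3 = -8 - ⅔*13 = -8 - 26/3 = -50/3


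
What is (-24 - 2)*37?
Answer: -962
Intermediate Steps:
(-24 - 2)*37 = -26*37 = -962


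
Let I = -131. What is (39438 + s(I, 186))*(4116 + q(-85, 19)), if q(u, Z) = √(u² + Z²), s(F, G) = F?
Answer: 161787612 + 39307*√7586 ≈ 1.6521e+8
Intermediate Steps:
q(u, Z) = √(Z² + u²)
(39438 + s(I, 186))*(4116 + q(-85, 19)) = (39438 - 131)*(4116 + √(19² + (-85)²)) = 39307*(4116 + √(361 + 7225)) = 39307*(4116 + √7586) = 161787612 + 39307*√7586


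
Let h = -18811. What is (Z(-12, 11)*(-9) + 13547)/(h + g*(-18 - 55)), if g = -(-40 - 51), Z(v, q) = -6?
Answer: -13601/25454 ≈ -0.53434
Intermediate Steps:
g = 91 (g = -1*(-91) = 91)
(Z(-12, 11)*(-9) + 13547)/(h + g*(-18 - 55)) = (-6*(-9) + 13547)/(-18811 + 91*(-18 - 55)) = (54 + 13547)/(-18811 + 91*(-73)) = 13601/(-18811 - 6643) = 13601/(-25454) = 13601*(-1/25454) = -13601/25454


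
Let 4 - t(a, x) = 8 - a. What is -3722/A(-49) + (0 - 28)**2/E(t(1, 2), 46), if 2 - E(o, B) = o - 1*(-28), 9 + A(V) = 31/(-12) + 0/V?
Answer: 918296/3197 ≈ 287.24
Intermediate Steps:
t(a, x) = -4 + a (t(a, x) = 4 - (8 - a) = 4 + (-8 + a) = -4 + a)
A(V) = -139/12 (A(V) = -9 + (31/(-12) + 0/V) = -9 + (31*(-1/12) + 0) = -9 + (-31/12 + 0) = -9 - 31/12 = -139/12)
E(o, B) = -26 - o (E(o, B) = 2 - (o - 1*(-28)) = 2 - (o + 28) = 2 - (28 + o) = 2 + (-28 - o) = -26 - o)
-3722/A(-49) + (0 - 28)**2/E(t(1, 2), 46) = -3722/(-139/12) + (0 - 28)**2/(-26 - (-4 + 1)) = -3722*(-12/139) + (-28)**2/(-26 - 1*(-3)) = 44664/139 + 784/(-26 + 3) = 44664/139 + 784/(-23) = 44664/139 + 784*(-1/23) = 44664/139 - 784/23 = 918296/3197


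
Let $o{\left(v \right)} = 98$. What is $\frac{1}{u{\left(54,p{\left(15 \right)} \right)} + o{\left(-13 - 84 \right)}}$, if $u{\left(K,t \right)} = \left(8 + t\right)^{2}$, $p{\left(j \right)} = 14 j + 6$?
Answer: $\frac{1}{50274} \approx 1.9891 \cdot 10^{-5}$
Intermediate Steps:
$p{\left(j \right)} = 6 + 14 j$
$\frac{1}{u{\left(54,p{\left(15 \right)} \right)} + o{\left(-13 - 84 \right)}} = \frac{1}{\left(8 + \left(6 + 14 \cdot 15\right)\right)^{2} + 98} = \frac{1}{\left(8 + \left(6 + 210\right)\right)^{2} + 98} = \frac{1}{\left(8 + 216\right)^{2} + 98} = \frac{1}{224^{2} + 98} = \frac{1}{50176 + 98} = \frac{1}{50274}$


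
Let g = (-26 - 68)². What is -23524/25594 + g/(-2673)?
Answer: -144514118/34206381 ≈ -4.2248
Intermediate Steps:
g = 8836 (g = (-94)² = 8836)
-23524/25594 + g/(-2673) = -23524/25594 + 8836/(-2673) = -23524*1/25594 + 8836*(-1/2673) = -11762/12797 - 8836/2673 = -144514118/34206381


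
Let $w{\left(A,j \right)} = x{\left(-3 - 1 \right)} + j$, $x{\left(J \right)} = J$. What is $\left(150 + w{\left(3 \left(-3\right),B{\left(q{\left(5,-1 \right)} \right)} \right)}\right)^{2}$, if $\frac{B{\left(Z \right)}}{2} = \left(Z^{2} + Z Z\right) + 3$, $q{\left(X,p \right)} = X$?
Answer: $63504$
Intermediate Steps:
$B{\left(Z \right)} = 6 + 4 Z^{2}$ ($B{\left(Z \right)} = 2 \left(\left(Z^{2} + Z Z\right) + 3\right) = 2 \left(\left(Z^{2} + Z^{2}\right) + 3\right) = 2 \left(2 Z^{2} + 3\right) = 2 \left(3 + 2 Z^{2}\right) = 6 + 4 Z^{2}$)
$w{\left(A,j \right)} = -4 + j$ ($w{\left(A,j \right)} = \left(-3 - 1\right) + j = -4 + j$)
$\left(150 + w{\left(3 \left(-3\right),B{\left(q{\left(5,-1 \right)} \right)} \right)}\right)^{2} = \left(150 + \left(-4 + \left(6 + 4 \cdot 5^{2}\right)\right)\right)^{2} = \left(150 + \left(-4 + \left(6 + 4 \cdot 25\right)\right)\right)^{2} = \left(150 + \left(-4 + \left(6 + 100\right)\right)\right)^{2} = \left(150 + \left(-4 + 106\right)\right)^{2} = \left(150 + 102\right)^{2} = 252^{2} = 63504$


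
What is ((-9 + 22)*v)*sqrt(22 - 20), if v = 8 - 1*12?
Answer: -52*sqrt(2) ≈ -73.539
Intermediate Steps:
v = -4 (v = 8 - 12 = -4)
((-9 + 22)*v)*sqrt(22 - 20) = ((-9 + 22)*(-4))*sqrt(22 - 20) = (13*(-4))*sqrt(2) = -52*sqrt(2)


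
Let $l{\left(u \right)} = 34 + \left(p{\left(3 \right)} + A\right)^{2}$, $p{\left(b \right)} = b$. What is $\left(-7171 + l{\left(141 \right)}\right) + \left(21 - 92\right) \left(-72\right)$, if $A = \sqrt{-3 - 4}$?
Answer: $-2023 + 6 i \sqrt{7} \approx -2023.0 + 15.875 i$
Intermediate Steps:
$A = i \sqrt{7}$ ($A = \sqrt{-7} = i \sqrt{7} \approx 2.6458 i$)
$l{\left(u \right)} = 34 + \left(3 + i \sqrt{7}\right)^{2}$
$\left(-7171 + l{\left(141 \right)}\right) + \left(21 - 92\right) \left(-72\right) = \left(-7171 + \left(36 + 6 i \sqrt{7}\right)\right) + \left(21 - 92\right) \left(-72\right) = \left(-7135 + 6 i \sqrt{7}\right) - -5112 = \left(-7135 + 6 i \sqrt{7}\right) + 5112 = -2023 + 6 i \sqrt{7}$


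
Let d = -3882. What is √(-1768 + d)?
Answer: 5*I*√226 ≈ 75.167*I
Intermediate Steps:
√(-1768 + d) = √(-1768 - 3882) = √(-5650) = 5*I*√226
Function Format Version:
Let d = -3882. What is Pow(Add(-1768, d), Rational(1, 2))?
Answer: Mul(5, I, Pow(226, Rational(1, 2))) ≈ Mul(75.167, I)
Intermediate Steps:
Pow(Add(-1768, d), Rational(1, 2)) = Pow(Add(-1768, -3882), Rational(1, 2)) = Pow(-5650, Rational(1, 2)) = Mul(5, I, Pow(226, Rational(1, 2)))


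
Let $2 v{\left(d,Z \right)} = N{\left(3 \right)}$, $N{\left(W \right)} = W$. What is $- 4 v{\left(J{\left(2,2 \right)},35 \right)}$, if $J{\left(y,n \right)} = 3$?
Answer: $-6$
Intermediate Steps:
$v{\left(d,Z \right)} = \frac{3}{2}$ ($v{\left(d,Z \right)} = \frac{1}{2} \cdot 3 = \frac{3}{2}$)
$- 4 v{\left(J{\left(2,2 \right)},35 \right)} = \left(-4\right) \frac{3}{2} = -6$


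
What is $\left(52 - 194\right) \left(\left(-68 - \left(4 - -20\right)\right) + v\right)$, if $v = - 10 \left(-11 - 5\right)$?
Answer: $-9656$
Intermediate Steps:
$v = 160$ ($v = \left(-10\right) \left(-16\right) = 160$)
$\left(52 - 194\right) \left(\left(-68 - \left(4 - -20\right)\right) + v\right) = \left(52 - 194\right) \left(\left(-68 - \left(4 - -20\right)\right) + 160\right) = - 142 \left(\left(-68 - \left(4 + 20\right)\right) + 160\right) = - 142 \left(\left(-68 - 24\right) + 160\right) = - 142 \left(-92 + 160\right) = \left(-142\right) 68 = -9656$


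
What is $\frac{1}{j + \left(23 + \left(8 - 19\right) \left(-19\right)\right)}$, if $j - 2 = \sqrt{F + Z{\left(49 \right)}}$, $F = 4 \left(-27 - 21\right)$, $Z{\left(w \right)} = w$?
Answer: $\frac{18}{4223} - \frac{i \sqrt{143}}{54899} \approx 0.0042624 - 0.00021782 i$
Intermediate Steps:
$F = -192$ ($F = 4 \left(-48\right) = -192$)
$j = 2 + i \sqrt{143}$ ($j = 2 + \sqrt{-192 + 49} = 2 + \sqrt{-143} = 2 + i \sqrt{143} \approx 2.0 + 11.958 i$)
$\frac{1}{j + \left(23 + \left(8 - 19\right) \left(-19\right)\right)} = \frac{1}{\left(2 + i \sqrt{143}\right) + \left(23 + \left(8 - 19\right) \left(-19\right)\right)} = \frac{1}{\left(2 + i \sqrt{143}\right) + \left(23 - -209\right)} = \frac{1}{\left(2 + i \sqrt{143}\right) + \left(23 + 209\right)} = \frac{1}{\left(2 + i \sqrt{143}\right) + 232} = \frac{1}{234 + i \sqrt{143}}$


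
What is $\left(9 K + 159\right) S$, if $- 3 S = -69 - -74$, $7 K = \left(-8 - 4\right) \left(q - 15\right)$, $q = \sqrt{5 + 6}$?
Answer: $- \frac{4555}{7} + \frac{180 \sqrt{11}}{7} \approx -565.43$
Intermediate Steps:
$q = \sqrt{11} \approx 3.3166$
$K = \frac{180}{7} - \frac{12 \sqrt{11}}{7}$ ($K = \frac{\left(-8 - 4\right) \left(\sqrt{11} - 15\right)}{7} = \frac{\left(-12\right) \left(\sqrt{11} - 15\right)}{7} = \frac{\left(-12\right) \left(-15 + \sqrt{11}\right)}{7} = \frac{180 - 12 \sqrt{11}}{7} = \frac{180}{7} - \frac{12 \sqrt{11}}{7} \approx 20.029$)
$S = - \frac{5}{3}$ ($S = - \frac{-69 - -74}{3} = - \frac{-69 + 74}{3} = \left(- \frac{1}{3}\right) 5 = - \frac{5}{3} \approx -1.6667$)
$\left(9 K + 159\right) S = \left(9 \left(\frac{180}{7} - \frac{12 \sqrt{11}}{7}\right) + 159\right) \left(- \frac{5}{3}\right) = \left(\left(\frac{1620}{7} - \frac{108 \sqrt{11}}{7}\right) + 159\right) \left(- \frac{5}{3}\right) = \left(\frac{2733}{7} - \frac{108 \sqrt{11}}{7}\right) \left(- \frac{5}{3}\right) = - \frac{4555}{7} + \frac{180 \sqrt{11}}{7}$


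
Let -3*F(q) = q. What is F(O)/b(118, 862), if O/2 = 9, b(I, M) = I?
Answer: -3/59 ≈ -0.050847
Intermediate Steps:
O = 18 (O = 2*9 = 18)
F(q) = -q/3
F(O)/b(118, 862) = -1/3*18/118 = -6*1/118 = -3/59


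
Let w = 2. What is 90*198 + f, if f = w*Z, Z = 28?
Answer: 17876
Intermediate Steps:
f = 56 (f = 2*28 = 56)
90*198 + f = 90*198 + 56 = 17820 + 56 = 17876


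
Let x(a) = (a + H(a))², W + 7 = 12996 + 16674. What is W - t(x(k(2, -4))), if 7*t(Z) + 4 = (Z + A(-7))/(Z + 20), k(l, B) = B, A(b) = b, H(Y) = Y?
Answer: 5814041/196 ≈ 29663.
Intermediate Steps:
W = 29663 (W = -7 + (12996 + 16674) = -7 + 29670 = 29663)
x(a) = 4*a² (x(a) = (a + a)² = (2*a)² = 4*a²)
t(Z) = -4/7 + (-7 + Z)/(7*(20 + Z)) (t(Z) = -4/7 + ((Z - 7)/(Z + 20))/7 = -4/7 + ((-7 + Z)/(20 + Z))/7 = -4/7 + (-7 + Z)/(7*(20 + Z)))
W - t(x(k(2, -4))) = 29663 - 3*(-29 - 4*(-4)²)/(7*(20 + 4*(-4)²)) = 29663 - 3*(-29 - 4*16)/(7*(20 + 4*16)) = 29663 - 3*(-29 - 1*64)/(7*(20 + 64)) = 29663 - 3*(-29 - 64)/(7*84) = 29663 - 3*(-93)/(7*84) = 29663 - 1*(-93/196) = 29663 + 93/196 = 5814041/196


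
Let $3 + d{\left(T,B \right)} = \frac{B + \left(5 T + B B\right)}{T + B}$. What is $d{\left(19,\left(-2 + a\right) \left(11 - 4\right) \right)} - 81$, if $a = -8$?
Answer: $- \frac{9209}{51} \approx -180.57$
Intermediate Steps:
$d{\left(T,B \right)} = -3 + \frac{B + B^{2} + 5 T}{B + T}$ ($d{\left(T,B \right)} = -3 + \frac{B + \left(5 T + B B\right)}{T + B} = -3 + \frac{B + \left(5 T + B^{2}\right)}{B + T} = -3 + \frac{B + \left(B^{2} + 5 T\right)}{B + T} = -3 + \frac{B + B^{2} + 5 T}{B + T}$)
$d{\left(19,\left(-2 + a\right) \left(11 - 4\right) \right)} - 81 = \frac{\left(\left(-2 - 8\right) \left(11 - 4\right)\right)^{2} - 2 \left(-2 - 8\right) \left(11 - 4\right) + 2 \cdot 19}{\left(-2 - 8\right) \left(11 - 4\right) + 19} - 81 = \frac{\left(\left(-10\right) 7\right)^{2} - 2 \left(\left(-10\right) 7\right) + 38}{\left(-10\right) 7 + 19} - 81 = \frac{\left(-70\right)^{2} - -140 + 38}{-70 + 19} - 81 = \frac{4900 + 140 + 38}{-51} - 81 = \left(- \frac{1}{51}\right) 5078 - 81 = - \frac{5078}{51} - 81 = - \frac{9209}{51}$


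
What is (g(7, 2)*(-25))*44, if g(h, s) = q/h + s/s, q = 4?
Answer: -12100/7 ≈ -1728.6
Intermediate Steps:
g(h, s) = 1 + 4/h (g(h, s) = 4/h + s/s = 4/h + 1 = 1 + 4/h)
(g(7, 2)*(-25))*44 = (((4 + 7)/7)*(-25))*44 = (((1/7)*11)*(-25))*44 = ((11/7)*(-25))*44 = -275/7*44 = -12100/7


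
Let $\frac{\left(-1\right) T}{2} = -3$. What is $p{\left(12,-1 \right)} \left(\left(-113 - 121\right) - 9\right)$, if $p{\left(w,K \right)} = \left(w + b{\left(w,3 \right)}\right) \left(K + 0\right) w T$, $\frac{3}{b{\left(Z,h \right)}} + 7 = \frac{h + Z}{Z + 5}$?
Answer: $\frac{2617839}{13} \approx 2.0137 \cdot 10^{5}$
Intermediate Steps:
$b{\left(Z,h \right)} = \frac{3}{-7 + \frac{Z + h}{5 + Z}}$ ($b{\left(Z,h \right)} = \frac{3}{-7 + \frac{h + Z}{Z + 5}} = \frac{3}{-7 + \frac{Z + h}{5 + Z}}$)
$T = 6$ ($T = \left(-2\right) \left(-3\right) = 6$)
$p{\left(w,K \right)} = 6 K w \left(w + \frac{3 \left(5 + w\right)}{-32 - 6 w}\right)$ ($p{\left(w,K \right)} = \left(w + \frac{3 \left(5 + w\right)}{-35 + 3 - 6 w}\right) \left(K + 0\right) w 6 = \left(w + \frac{3 \left(5 + w\right)}{-32 - 6 w}\right) K w 6 = K \left(w + \frac{3 \left(5 + w\right)}{-32 - 6 w}\right) w 6 = K w \left(w + \frac{3 \left(5 + w\right)}{-32 - 6 w}\right) 6 = 6 K w \left(w + \frac{3 \left(5 + w\right)}{-32 - 6 w}\right)$)
$p{\left(12,-1 \right)} \left(\left(-113 - 121\right) - 9\right) = 3 \left(-1\right) 12 \frac{1}{16 + 3 \cdot 12} \left(-15 + 6 \cdot 12^{2} + 29 \cdot 12\right) \left(\left(-113 - 121\right) - 9\right) = 3 \left(-1\right) 12 \frac{1}{16 + 36} \left(-15 + 6 \cdot 144 + 348\right) \left(-234 - 9\right) = 3 \left(-1\right) 12 \cdot \frac{1}{52} \left(-15 + 864 + 348\right) \left(-243\right) = 3 \left(-1\right) 12 \cdot \frac{1}{52} \cdot 1197 \left(-243\right) = \left(- \frac{10773}{13}\right) \left(-243\right) = \frac{2617839}{13}$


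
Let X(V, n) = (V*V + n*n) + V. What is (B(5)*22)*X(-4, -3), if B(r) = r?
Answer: 2310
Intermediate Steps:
X(V, n) = V + V² + n² (X(V, n) = (V² + n²) + V = V + V² + n²)
(B(5)*22)*X(-4, -3) = (5*22)*(-4 + (-4)² + (-3)²) = 110*(-4 + 16 + 9) = 110*21 = 2310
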